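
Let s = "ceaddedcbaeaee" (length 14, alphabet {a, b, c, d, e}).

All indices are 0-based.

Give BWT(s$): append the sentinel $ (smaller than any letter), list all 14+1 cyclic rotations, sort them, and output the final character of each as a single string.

eebecd$eadecada

rank  rotation         last
    0  $ceaddedcbaeaee  e
    1  addedcbaeaee$ce  e
    2  aeaee$ceaddedcb  b
    3  aee$ceaddedcbae  e
    4  baeaee$ceaddedc  c
    5  cbaeaee$ceadded  d
    6  ceaddedcbaeaee$  $
    7  dcbaeaee$ceadde  e
    8  ddedcbaeaee$cea  a
    9  dedcbaeaee$cead  d
   10  e$ceaddedcbaeae  e
   11  eaddedcbaeaee$c  c
   12  eaee$ceaddedcba  a
   13  edcbaeaee$ceadd  d
   14  ee$ceaddedcbaea  a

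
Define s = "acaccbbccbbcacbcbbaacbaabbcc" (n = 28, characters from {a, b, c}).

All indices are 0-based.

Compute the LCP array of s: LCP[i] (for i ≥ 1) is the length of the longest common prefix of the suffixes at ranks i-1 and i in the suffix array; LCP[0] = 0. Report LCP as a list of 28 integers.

rank→(start, suffix):
  0 → (22, 'aabbcc')
  1 → (18, 'aacbaabbcc')
  2 → (23, 'abbcc')
  3 → (0, 'acaccbbccbbcacbcbbaacbaabbcc')
  4 → (19, 'acbaabbcc')
  5 → (12, 'acbcbbaacbaabbcc')
  6 → (2, 'accbbccbbcacbcbbaacbaabbcc')
  7 → (21, 'baabbcc')
  8 → (17, 'baacbaabbcc')
  9 → (16, 'bbaacbaabbcc')
  10 → (9, 'bbcacbcbbaacbaabbcc')
  11 → (24, 'bbcc')
  12 → (5, 'bbccbbcacbcbbaacbaabbcc')
  13 → (10, 'bcacbcbbaacbaabbcc')
  14 → (14, 'bcbbaacbaabbcc')
  15 → (25, 'bcc')
  16 → (6, 'bccbbcacbcbbaacbaabbcc')
  17 → (27, 'c')
  18 → (11, 'cacbcbbaacbaabbcc')
  19 → (1, 'caccbbccbbcacbcbbaacbaabbcc')
  20 → (20, 'cbaabbcc')
  21 → (15, 'cbbaacbaabbcc')
  22 → (8, 'cbbcacbcbbaacbaabbcc')
  23 → (4, 'cbbccbbcacbcbbaacbaabbcc')
  24 → (13, 'cbcbbaacbaabbcc')
  25 → (26, 'cc')
  26 → (7, 'ccbbcacbcbbaacbaabbcc')
  27 → (3, 'ccbbccbbcacbcbbaacbaabbcc')

SA = [22, 18, 23, 0, 19, 12, 2, 21, 17, 16, 9, 24, 5, 10, 14, 25, 6, 27, 11, 1, 20, 15, 8, 4, 13, 26, 7, 3]
i: (SA[i-1],SA[i]) lcp shared
  1: (22,18) 2 'aa'
  2: (18,23) 1 'a'
  3: (23,0) 1 'a'
  4: (0,19) 2 'ac'
  5: (19,12) 3 'acb'
  6: (12,2) 2 'ac'
  7: (2,21) 0 ''
  8: (21,17) 3 'baa'
  9: (17,16) 1 'b'
  10: (16,9) 2 'bb'
  11: (9,24) 3 'bbc'
  12: (24,5) 4 'bbcc'
  13: (5,10) 1 'b'
  14: (10,14) 2 'bc'
  15: (14,25) 2 'bc'
  16: (25,6) 3 'bcc'
  17: (6,27) 0 ''
  18: (27,11) 1 'c'
  19: (11,1) 3 'cac'
  20: (1,20) 1 'c'
  21: (20,15) 2 'cb'
  22: (15,8) 3 'cbb'
  23: (8,4) 4 'cbbc'
  24: (4,13) 2 'cb'
  25: (13,26) 1 'c'
  26: (26,7) 2 'cc'
  27: (7,3) 5 'ccbbc'

[0, 2, 1, 1, 2, 3, 2, 0, 3, 1, 2, 3, 4, 1, 2, 2, 3, 0, 1, 3, 1, 2, 3, 4, 2, 1, 2, 5]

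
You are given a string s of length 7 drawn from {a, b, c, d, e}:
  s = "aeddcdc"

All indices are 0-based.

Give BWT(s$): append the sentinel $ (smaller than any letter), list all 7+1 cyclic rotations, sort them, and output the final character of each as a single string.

rank  rotation  last
    0  $aeddcdc  c
    1  aeddcdc$  $
    2  c$aeddcd  d
    3  cdc$aedd  d
    4  dc$aeddc  c
    5  dcdc$aed  d
    6  ddcdc$ae  e
    7  eddcdc$a  a

c$ddcdea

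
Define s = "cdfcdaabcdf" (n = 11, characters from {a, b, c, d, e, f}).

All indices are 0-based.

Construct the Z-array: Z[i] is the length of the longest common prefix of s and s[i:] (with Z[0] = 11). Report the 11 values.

Z[0]=11
i=1: outside box; Z[1]=0
i=2: outside box; Z[2]=0
i=3: outside box; Z[3]=2 grow→box=[3,5)
i=4: min(r-i=1, Z[1]=0)=0; Z[4]=0
i=5: outside box; Z[5]=0
i=6: outside box; Z[6]=0
i=7: outside box; Z[7]=0
i=8: outside box; Z[8]=3 grow→box=[8,11)
i=9: min(r-i=2, Z[1]=0)=0; Z[9]=0
i=10: min(r-i=1, Z[2]=0)=0; Z[10]=0

[11, 0, 0, 2, 0, 0, 0, 0, 3, 0, 0]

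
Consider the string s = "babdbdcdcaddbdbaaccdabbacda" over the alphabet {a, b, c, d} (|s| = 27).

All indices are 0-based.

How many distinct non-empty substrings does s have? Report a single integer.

340

rank | idx | suffix
   0 |  26 | a
   1 |  15 | aaccdabbacda
   2 |  20 | abbacda
   3 |   1 | abdbdcdcaddbdbaaccdabbacda
   4 |  16 | accdabbacda
   5 |  23 | acda
   6 |   9 | addbdbaaccdabbacda
   7 |  14 | baaccdabbacda
   8 |   0 | babdbdcdcaddbdbaaccdabbacda
   9 |  22 | bacda
  10 |  21 | bbacda
  11 |  12 | bdbaaccdabbacda
  12 |   2 | bdbdcdcaddbdbaaccdabbacda
  13 |   4 | bdcdcaddbdbaaccdabbacda
  14 |   8 | caddbdbaaccdabbacda
  15 |  17 | ccdabbacda
  16 |  24 | cda
  17 |  18 | cdabbacda
  18 |   6 | cdcaddbdbaaccdabbacda
  19 |  25 | da
  20 |  19 | dabbacda
  21 |  13 | dbaaccdabbacda
  22 |  11 | dbdbaaccdabbacda
  23 |   3 | dbdcdcaddbdbaaccdabbacda
  24 |   7 | dcaddbdbaaccdabbacda
  25 |   5 | dcdcaddbdbaaccdabbacda
  26 |  10 | ddbdbaaccdabbacda

SA = [26, 15, 20, 1, 16, 23, 9, 14, 0, 22, 21, 12, 2, 4, 8, 17, 24, 18, 6, 25, 19, 13, 11, 3, 7, 5, 10]
i: (SA[i-1],SA[i]) lcp shared
  1: (26,15) 1 'a'
  2: (15,20) 1 'a'
  3: (20,1) 2 'ab'
  4: (1,16) 1 'a'
  5: (16,23) 2 'ac'
  6: (23,9) 1 'a'
  7: (9,14) 0 ''
  8: (14,0) 2 'ba'
  9: (0,22) 2 'ba'
  10: (22,21) 1 'b'
  11: (21,12) 1 'b'
  12: (12,2) 3 'bdb'
  13: (2,4) 2 'bd'
  14: (4,8) 0 ''
  15: (8,17) 1 'c'
  16: (17,24) 1 'c'
  17: (24,18) 3 'cda'
  18: (18,6) 2 'cd'
  19: (6,25) 0 ''
  20: (25,19) 2 'da'
  21: (19,13) 1 'd'
  22: (13,11) 2 'db'
  23: (11,3) 3 'dbd'
  24: (3,7) 1 'd'
  25: (7,5) 2 'dc'
  26: (5,10) 1 'd'

n(n+1)/2 = 27·28/2 = 378
Σ LCP = 0 + 1 + 1 + 2 + 1 + 2 + 1 + 0 + 2 + 2 + 1 + 1 + 3 + 2 + 0 + 1 + 1 + 3 + 2 + 0 + 2 + 1 + 2 + 3 + 1 + 2 + 1 = 38
distinct = 378 − 38 = 340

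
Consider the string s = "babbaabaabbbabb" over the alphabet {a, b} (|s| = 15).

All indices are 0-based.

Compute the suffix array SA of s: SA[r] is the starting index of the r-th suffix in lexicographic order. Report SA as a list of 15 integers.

sorted suffixes:
  #0 SA[0]=4  'aabaabbbabb'
  #1 SA[1]=7  'aabbbabb'
  #2 SA[2]=5  'abaabbbabb'
  #3 SA[3]=12  'abb'
  #4 SA[4]=1  'abbaabaabbbabb'
  #5 SA[5]=8  'abbbabb'
  #6 SA[6]=14  'b'
  #7 SA[7]=3  'baabaabbbabb'
  #8 SA[8]=6  'baabbbabb'
  #9 SA[9]=11  'babb'
  #10 SA[10]=0  'babbaabaabbbabb'
  #11 SA[11]=13  'bb'
  #12 SA[12]=2  'bbaabaabbbabb'
  #13 SA[13]=10  'bbabb'
  #14 SA[14]=9  'bbbabb'

[4, 7, 5, 12, 1, 8, 14, 3, 6, 11, 0, 13, 2, 10, 9]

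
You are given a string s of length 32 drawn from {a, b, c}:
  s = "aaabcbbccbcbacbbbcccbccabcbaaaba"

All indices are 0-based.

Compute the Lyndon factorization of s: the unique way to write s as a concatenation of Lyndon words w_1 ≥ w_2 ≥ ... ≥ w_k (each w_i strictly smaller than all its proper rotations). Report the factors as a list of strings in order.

["aaabcbbccbcbacbbbcccbccabcb", "aaab", "a"]

emit factor 1: 'aaabcbbccbcbacbbbcccbccabcb' (i=0, period=27)
emit factor 2: 'aaab' (i=27, period=4)
emit factor 3: 'a' (i=31, period=1)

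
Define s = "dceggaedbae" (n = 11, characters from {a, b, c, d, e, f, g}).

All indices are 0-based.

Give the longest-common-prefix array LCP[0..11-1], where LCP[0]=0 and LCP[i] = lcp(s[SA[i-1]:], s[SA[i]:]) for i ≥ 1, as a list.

sorted suffixes:
  #0 SA[0]=9  'ae'
  #1 SA[1]=5  'aedbae'
  #2 SA[2]=8  'bae'
  #3 SA[3]=1  'ceggaedbae'
  #4 SA[4]=7  'dbae'
  #5 SA[5]=0  'dceggaedbae'
  #6 SA[6]=10  'e'
  #7 SA[7]=6  'edbae'
  #8 SA[8]=2  'eggaedbae'
  #9 SA[9]=4  'gaedbae'
  #10 SA[10]=3  'ggaedbae'

SA = [9, 5, 8, 1, 7, 0, 10, 6, 2, 4, 3]
[i] adj suffixes → lcp
  [1] 9/5 → 2 ('ae')
  [2] 5/8 → 0 ('')
  [3] 8/1 → 0 ('')
  [4] 1/7 → 0 ('')
  [5] 7/0 → 1 ('d')
  [6] 0/10 → 0 ('')
  [7] 10/6 → 1 ('e')
  [8] 6/2 → 1 ('e')
  [9] 2/4 → 0 ('')
  [10] 4/3 → 1 ('g')

[0, 2, 0, 0, 0, 1, 0, 1, 1, 0, 1]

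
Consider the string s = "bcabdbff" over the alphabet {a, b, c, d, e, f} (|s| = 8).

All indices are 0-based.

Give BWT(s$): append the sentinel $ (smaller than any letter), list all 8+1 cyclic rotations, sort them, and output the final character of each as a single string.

rank  rotation   last
    0  $bcabdbff  f
    1  abdbff$bc  c
    2  bcabdbff$  $
    3  bdbff$bca  a
    4  bff$bcabd  d
    5  cabdbff$b  b
    6  dbff$bcab  b
    7  f$bcabdbf  f
    8  ff$bcabdb  b

fc$adbbfb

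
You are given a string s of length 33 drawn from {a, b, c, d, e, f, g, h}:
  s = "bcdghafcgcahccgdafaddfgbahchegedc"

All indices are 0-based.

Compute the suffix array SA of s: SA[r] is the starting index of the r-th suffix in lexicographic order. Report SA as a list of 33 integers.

[18, 16, 5, 10, 24, 23, 0, 32, 9, 12, 1, 7, 13, 26, 15, 31, 19, 20, 2, 30, 28, 17, 6, 21, 22, 8, 14, 29, 3, 4, 11, 25, 27]

rank→(start, suffix):
  0 → (18, 'addfgbahchegedc')
  1 → (16, 'afaddfgbahchegedc')
  2 → (5, 'afcgcahccgdafaddfgbahchegedc')
  3 → (10, 'ahccgdafaddfgbahchegedc')
  4 → (24, 'ahchegedc')
  5 → (23, 'bahchegedc')
  6 → (0, 'bcdghafcgcahccgdafaddfgbahchegedc')
  7 → (32, 'c')
  8 → (9, 'cahccgdafaddfgbahchegedc')
  9 → (12, 'ccgdafaddfgbahchegedc')
  10 → (1, 'cdghafcgcahccgdafaddfgbahchegedc')
  11 → (7, 'cgcahccgdafaddfgbahchegedc')
  12 → (13, 'cgdafaddfgbahchegedc')
  13 → (26, 'chegedc')
  14 → (15, 'dafaddfgbahchegedc')
  15 → (31, 'dc')
  16 → (19, 'ddfgbahchegedc')
  17 → (20, 'dfgbahchegedc')
  18 → (2, 'dghafcgcahccgdafaddfgbahchegedc')
  19 → (30, 'edc')
  20 → (28, 'egedc')
  21 → (17, 'faddfgbahchegedc')
  22 → (6, 'fcgcahccgdafaddfgbahchegedc')
  23 → (21, 'fgbahchegedc')
  24 → (22, 'gbahchegedc')
  25 → (8, 'gcahccgdafaddfgbahchegedc')
  26 → (14, 'gdafaddfgbahchegedc')
  27 → (29, 'gedc')
  28 → (3, 'ghafcgcahccgdafaddfgbahchegedc')
  29 → (4, 'hafcgcahccgdafaddfgbahchegedc')
  30 → (11, 'hccgdafaddfgbahchegedc')
  31 → (25, 'hchegedc')
  32 → (27, 'hegedc')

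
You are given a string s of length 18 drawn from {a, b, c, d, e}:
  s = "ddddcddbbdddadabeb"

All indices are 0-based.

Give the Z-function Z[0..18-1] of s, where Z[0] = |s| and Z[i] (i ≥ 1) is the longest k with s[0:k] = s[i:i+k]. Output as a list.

Z[0]=18
i=1: fresh scan; Z[1]=3 grow→box=[1,4)
i=2: min(r-i=2, Z[1]=3)=2; Z[2]=2
i=3: min(r-i=1, Z[2]=2)=1; Z[3]=1
i=4: fresh scan; Z[4]=0
i=5: fresh scan; Z[5]=2 grow→box=[5,7)
i=6: min(r-i=1, Z[1]=3)=1; Z[6]=1
i=7: fresh scan; Z[7]=0
i=8: fresh scan; Z[8]=0
i=9: fresh scan; Z[9]=3 grow→box=[9,12)
i=10: min(r-i=2, Z[1]=3)=2; Z[10]=2
i=11: min(r-i=1, Z[2]=2)=1; Z[11]=1
i=12: fresh scan; Z[12]=0
i=13: fresh scan; Z[13]=1 grow→box=[13,14)
i=14: fresh scan; Z[14]=0
i=15: fresh scan; Z[15]=0
i=16: fresh scan; Z[16]=0
i=17: fresh scan; Z[17]=0

[18, 3, 2, 1, 0, 2, 1, 0, 0, 3, 2, 1, 0, 1, 0, 0, 0, 0]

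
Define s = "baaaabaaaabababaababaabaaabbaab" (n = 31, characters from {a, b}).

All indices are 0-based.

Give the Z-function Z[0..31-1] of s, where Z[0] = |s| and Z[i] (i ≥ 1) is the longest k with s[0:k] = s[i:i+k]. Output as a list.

[31, 0, 0, 0, 0, 7, 0, 0, 0, 0, 2, 0, 2, 0, 3, 0, 0, 2, 0, 3, 0, 0, 4, 0, 0, 0, 1, 3, 0, 0, 1]

Z[0]=31
i=1: outside box; Z[1]=0
i=2: outside box; Z[2]=0
i=3: outside box; Z[3]=0
i=4: outside box; Z[4]=0
i=5: outside box; Z[5]=7 scan→box=[5,12)
i=6: min(r-i=6, Z[1]=0)=0; Z[6]=0
i=7: min(r-i=5, Z[2]=0)=0; Z[7]=0
i=8: min(r-i=4, Z[3]=0)=0; Z[8]=0
i=9: min(r-i=3, Z[4]=0)=0; Z[9]=0
i=10: min(r-i=2, Z[5]=7)=2; Z[10]=2
i=11: min(r-i=1, Z[6]=0)=0; Z[11]=0
i=12: outside box; Z[12]=2 scan→box=[12,14)
i=13: min(r-i=1, Z[1]=0)=0; Z[13]=0
i=14: outside box; Z[14]=3 scan→box=[14,17)
i=15: min(r-i=2, Z[1]=0)=0; Z[15]=0
i=16: min(r-i=1, Z[2]=0)=0; Z[16]=0
i=17: outside box; Z[17]=2 scan→box=[17,19)
i=18: min(r-i=1, Z[1]=0)=0; Z[18]=0
i=19: outside box; Z[19]=3 scan→box=[19,22)
i=20: min(r-i=2, Z[1]=0)=0; Z[20]=0
i=21: min(r-i=1, Z[2]=0)=0; Z[21]=0
i=22: outside box; Z[22]=4 scan→box=[22,26)
i=23: min(r-i=3, Z[1]=0)=0; Z[23]=0
i=24: min(r-i=2, Z[2]=0)=0; Z[24]=0
i=25: min(r-i=1, Z[3]=0)=0; Z[25]=0
i=26: outside box; Z[26]=1 scan→box=[26,27)
i=27: outside box; Z[27]=3 scan→box=[27,30)
i=28: min(r-i=2, Z[1]=0)=0; Z[28]=0
i=29: min(r-i=1, Z[2]=0)=0; Z[29]=0
i=30: outside box; Z[30]=1 scan→box=[30,31)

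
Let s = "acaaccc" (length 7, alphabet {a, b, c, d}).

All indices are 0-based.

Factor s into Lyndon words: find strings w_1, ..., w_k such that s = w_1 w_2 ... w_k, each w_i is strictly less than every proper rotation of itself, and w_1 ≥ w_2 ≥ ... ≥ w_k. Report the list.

["ac", "aaccc"]

emit factor 1: 'ac' (i=0, period=2)
emit factor 2: 'aaccc' (i=2, period=5)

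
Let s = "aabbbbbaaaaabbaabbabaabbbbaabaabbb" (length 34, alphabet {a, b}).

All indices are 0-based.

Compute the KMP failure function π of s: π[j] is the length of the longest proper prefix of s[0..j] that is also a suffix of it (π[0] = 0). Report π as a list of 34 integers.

[0, 1, 0, 0, 0, 0, 0, 1, 2, 2, 2, 2, 3, 4, 1, 2, 3, 4, 1, 0, 1, 2, 3, 4, 5, 6, 1, 2, 3, 1, 2, 3, 4, 5]

π[0] = 0
j=1 s[j]='a': π[1]=1 (border 'a')
j=2 s[j]='b': k: 1→0; π[2]=0 (border '')
j=3 s[j]='b': π[3]=0 (border '')
j=4 s[j]='b': π[4]=0 (border '')
j=5 s[j]='b': π[5]=0 (border '')
j=6 s[j]='b': π[6]=0 (border '')
j=7 s[j]='a': π[7]=1 (border 'a')
j=8 s[j]='a': π[8]=2 (border 'aa')
j=9 s[j]='a': k: 2→1; π[9]=2 (border 'aa')
j=10 s[j]='a': k: 2→1; π[10]=2 (border 'aa')
j=11 s[j]='a': k: 2→1; π[11]=2 (border 'aa')
j=12 s[j]='b': π[12]=3 (border 'aab')
j=13 s[j]='b': π[13]=4 (border 'aabb')
j=14 s[j]='a': k: 4→0; π[14]=1 (border 'a')
j=15 s[j]='a': π[15]=2 (border 'aa')
j=16 s[j]='b': π[16]=3 (border 'aab')
j=17 s[j]='b': π[17]=4 (border 'aabb')
j=18 s[j]='a': k: 4→0; π[18]=1 (border 'a')
j=19 s[j]='b': k: 1→0; π[19]=0 (border '')
j=20 s[j]='a': π[20]=1 (border 'a')
j=21 s[j]='a': π[21]=2 (border 'aa')
j=22 s[j]='b': π[22]=3 (border 'aab')
j=23 s[j]='b': π[23]=4 (border 'aabb')
j=24 s[j]='b': π[24]=5 (border 'aabbb')
j=25 s[j]='b': π[25]=6 (border 'aabbbb')
j=26 s[j]='a': k: 6→0; π[26]=1 (border 'a')
j=27 s[j]='a': π[27]=2 (border 'aa')
j=28 s[j]='b': π[28]=3 (border 'aab')
j=29 s[j]='a': k: 3→0; π[29]=1 (border 'a')
j=30 s[j]='a': π[30]=2 (border 'aa')
j=31 s[j]='b': π[31]=3 (border 'aab')
j=32 s[j]='b': π[32]=4 (border 'aabb')
j=33 s[j]='b': π[33]=5 (border 'aabbb')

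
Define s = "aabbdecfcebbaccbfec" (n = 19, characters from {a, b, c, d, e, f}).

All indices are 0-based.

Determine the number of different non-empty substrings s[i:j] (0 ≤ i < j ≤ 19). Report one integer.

sorted suffixes:
  #0 SA[0]=0  'aabbdecfcebbaccbfec'
  #1 SA[1]=1  'abbdecfcebbaccbfec'
  #2 SA[2]=12  'accbfec'
  #3 SA[3]=11  'baccbfec'
  #4 SA[4]=10  'bbaccbfec'
  #5 SA[5]=2  'bbdecfcebbaccbfec'
  #6 SA[6]=3  'bdecfcebbaccbfec'
  #7 SA[7]=15  'bfec'
  #8 SA[8]=18  'c'
  #9 SA[9]=14  'cbfec'
  #10 SA[10]=13  'ccbfec'
  #11 SA[11]=8  'cebbaccbfec'
  #12 SA[12]=6  'cfcebbaccbfec'
  #13 SA[13]=4  'decfcebbaccbfec'
  #14 SA[14]=9  'ebbaccbfec'
  #15 SA[15]=17  'ec'
  #16 SA[16]=5  'ecfcebbaccbfec'
  #17 SA[17]=7  'fcebbaccbfec'
  #18 SA[18]=16  'fec'

SA = [0, 1, 12, 11, 10, 2, 3, 15, 18, 14, 13, 8, 6, 4, 9, 17, 5, 7, 16]
[i] adj suffixes → lcp
  [1] 0/1 → 1 ('a')
  [2] 1/12 → 1 ('a')
  [3] 12/11 → 0 ('')
  [4] 11/10 → 1 ('b')
  [5] 10/2 → 2 ('bb')
  [6] 2/3 → 1 ('b')
  [7] 3/15 → 1 ('b')
  [8] 15/18 → 0 ('')
  [9] 18/14 → 1 ('c')
  [10] 14/13 → 1 ('c')
  [11] 13/8 → 1 ('c')
  [12] 8/6 → 1 ('c')
  [13] 6/4 → 0 ('')
  [14] 4/9 → 0 ('')
  [15] 9/17 → 1 ('e')
  [16] 17/5 → 2 ('ec')
  [17] 5/7 → 0 ('')
  [18] 7/16 → 1 ('f')

n(n+1)/2 = 19·20/2 = 190
Σ LCP = 0 + 1 + 1 + 0 + 1 + 2 + 1 + 1 + 0 + 1 + 1 + 1 + 1 + 0 + 0 + 1 + 2 + 0 + 1 = 15
distinct = 190 − 15 = 175

175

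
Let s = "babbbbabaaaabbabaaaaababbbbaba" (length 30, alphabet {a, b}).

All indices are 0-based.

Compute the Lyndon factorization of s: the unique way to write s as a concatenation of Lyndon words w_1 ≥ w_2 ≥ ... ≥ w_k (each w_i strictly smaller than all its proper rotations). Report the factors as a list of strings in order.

emit factor 1: 'b' (i=0, period=1)
emit factor 2: 'abbbb' (i=1, period=5)
emit factor 3: 'ab' (i=6, period=2)
emit factor 4: 'aaaabbab' (i=8, period=8)
emit factor 5: 'aaaaababbbbab' (i=16, period=13)
emit factor 6: 'a' (i=29, period=1)

["b", "abbbb", "ab", "aaaabbab", "aaaaababbbbab", "a"]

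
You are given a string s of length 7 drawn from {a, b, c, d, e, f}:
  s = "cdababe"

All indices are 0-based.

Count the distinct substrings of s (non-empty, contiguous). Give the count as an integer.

rank | idx | suffix
   0 |   2 | ababe
   1 |   4 | abe
   2 |   3 | babe
   3 |   5 | be
   4 |   0 | cdababe
   5 |   1 | dababe
   6 |   6 | e

SA = [2, 4, 3, 5, 0, 1, 6]
i: (SA[i-1],SA[i]) lcp shared
  1: (2,4) 2 'ab'
  2: (4,3) 0 ''
  3: (3,5) 1 'b'
  4: (5,0) 0 ''
  5: (0,1) 0 ''
  6: (1,6) 0 ''

n(n+1)/2 = 7·8/2 = 28
Σ LCP = 0 + 2 + 0 + 1 + 0 + 0 + 0 = 3
distinct = 28 − 3 = 25

25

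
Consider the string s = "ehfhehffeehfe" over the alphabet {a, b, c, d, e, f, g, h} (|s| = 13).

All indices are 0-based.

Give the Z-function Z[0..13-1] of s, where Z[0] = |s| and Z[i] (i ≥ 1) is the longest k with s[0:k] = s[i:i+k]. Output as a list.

Z[0]=13
i=1: fresh scan; Z[1]=0
i=2: fresh scan; Z[2]=0
i=3: fresh scan; Z[3]=0
i=4: fresh scan; Z[4]=3 scan→box=[4,7)
i=5: min(r-i=2, Z[1]=0)=0; Z[5]=0
i=6: min(r-i=1, Z[2]=0)=0; Z[6]=0
i=7: fresh scan; Z[7]=0
i=8: fresh scan; Z[8]=1 scan→box=[8,9)
i=9: fresh scan; Z[9]=3 scan→box=[9,12)
i=10: min(r-i=2, Z[1]=0)=0; Z[10]=0
i=11: min(r-i=1, Z[2]=0)=0; Z[11]=0
i=12: fresh scan; Z[12]=1 scan→box=[12,13)

[13, 0, 0, 0, 3, 0, 0, 0, 1, 3, 0, 0, 1]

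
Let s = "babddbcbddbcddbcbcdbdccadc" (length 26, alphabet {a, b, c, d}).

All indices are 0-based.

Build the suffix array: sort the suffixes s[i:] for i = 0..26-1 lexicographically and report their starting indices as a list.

[1, 23, 0, 14, 5, 16, 10, 19, 2, 7, 25, 22, 15, 6, 21, 17, 11, 13, 4, 9, 18, 24, 20, 12, 3, 8]

rank | idx | suffix
   0 |   1 | abddbcbddbcddbcbcdbdccadc
   1 |  23 | adc
   2 |   0 | babddbcbddbcddbcbcdbdccadc
   3 |  14 | bcbcdbdccadc
   4 |   5 | bcbddbcddbcbcdbdccadc
   5 |  16 | bcdbdccadc
   6 |  10 | bcddbcbcdbdccadc
   7 |  19 | bdccadc
   8 |   2 | bddbcbddbcddbcbcdbdccadc
   9 |   7 | bddbcddbcbcdbdccadc
  10 |  25 | c
  11 |  22 | cadc
  12 |  15 | cbcdbdccadc
  13 |   6 | cbddbcddbcbcdbdccadc
  14 |  21 | ccadc
  15 |  17 | cdbdccadc
  16 |  11 | cddbcbcdbdccadc
  17 |  13 | dbcbcdbdccadc
  18 |   4 | dbcbddbcddbcbcdbdccadc
  19 |   9 | dbcddbcbcdbdccadc
  20 |  18 | dbdccadc
  21 |  24 | dc
  22 |  20 | dccadc
  23 |  12 | ddbcbcdbdccadc
  24 |   3 | ddbcbddbcddbcbcdbdccadc
  25 |   8 | ddbcddbcbcdbdccadc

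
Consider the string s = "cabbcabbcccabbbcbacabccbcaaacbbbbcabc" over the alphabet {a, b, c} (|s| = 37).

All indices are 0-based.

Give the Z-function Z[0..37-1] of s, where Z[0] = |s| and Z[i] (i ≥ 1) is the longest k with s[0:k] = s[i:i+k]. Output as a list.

Z[0]=37
i=1: i≥r, start 0; Z[1]=0
i=2: i≥r, start 0; Z[2]=0
i=3: i≥r, start 0; Z[3]=0
i=4: i≥r, start 0; Z[4]=5 grow→box=[4,9)
i=5: min(r-i=4, Z[1]=0)=0; Z[5]=0
i=6: min(r-i=3, Z[2]=0)=0; Z[6]=0
i=7: min(r-i=2, Z[3]=0)=0; Z[7]=0
i=8: min(r-i=1, Z[4]=5)=1; Z[8]=1
i=9: i≥r, start 0; Z[9]=1 grow→box=[9,10)
i=10: i≥r, start 0; Z[10]=4 grow→box=[10,14)
i=11: min(r-i=3, Z[1]=0)=0; Z[11]=0
i=12: min(r-i=2, Z[2]=0)=0; Z[12]=0
i=13: min(r-i=1, Z[3]=0)=0; Z[13]=0
i=14: i≥r, start 0; Z[14]=0
i=15: i≥r, start 0; Z[15]=1 grow→box=[15,16)
i=16: i≥r, start 0; Z[16]=0
i=17: i≥r, start 0; Z[17]=0
i=18: i≥r, start 0; Z[18]=3 grow→box=[18,21)
i=19: min(r-i=2, Z[1]=0)=0; Z[19]=0
i=20: min(r-i=1, Z[2]=0)=0; Z[20]=0
i=21: i≥r, start 0; Z[21]=1 grow→box=[21,22)
i=22: i≥r, start 0; Z[22]=1 grow→box=[22,23)
i=23: i≥r, start 0; Z[23]=0
i=24: i≥r, start 0; Z[24]=2 grow→box=[24,26)
i=25: min(r-i=1, Z[1]=0)=0; Z[25]=0
i=26: i≥r, start 0; Z[26]=0
i=27: i≥r, start 0; Z[27]=0
i=28: i≥r, start 0; Z[28]=1 grow→box=[28,29)
i=29: i≥r, start 0; Z[29]=0
i=30: i≥r, start 0; Z[30]=0
i=31: i≥r, start 0; Z[31]=0
i=32: i≥r, start 0; Z[32]=0
i=33: i≥r, start 0; Z[33]=3 grow→box=[33,36)
i=34: min(r-i=2, Z[1]=0)=0; Z[34]=0
i=35: min(r-i=1, Z[2]=0)=0; Z[35]=0
i=36: i≥r, start 0; Z[36]=1 grow→box=[36,37)

[37, 0, 0, 0, 5, 0, 0, 0, 1, 1, 4, 0, 0, 0, 0, 1, 0, 0, 3, 0, 0, 1, 1, 0, 2, 0, 0, 0, 1, 0, 0, 0, 0, 3, 0, 0, 1]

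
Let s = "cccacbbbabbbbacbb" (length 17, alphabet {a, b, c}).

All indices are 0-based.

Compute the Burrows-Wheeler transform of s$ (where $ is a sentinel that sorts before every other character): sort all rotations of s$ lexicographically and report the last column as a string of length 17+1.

rank  rotation            last
    0  $cccacbbbabbbbacbb  b
    1  abbbbacbb$cccacbbb  b
    2  acbb$cccacbbbabbbb  b
    3  acbbbabbbbacbb$ccc  c
    4  b$cccacbbbabbbbacb  b
    5  babbbbacbb$cccacbb  b
    6  bacbb$cccacbbbabbb  b
    7  bb$cccacbbbabbbbac  c
    8  bbabbbbacbb$cccacb  b
    9  bbacbb$cccacbbbabb  b
   10  bbbabbbbacbb$cccac  c
   11  bbbacbb$cccacbbbab  b
   12  bbbbacbb$cccacbbba  a
   13  cacbbbabbbbacbb$cc  c
   14  cbb$cccacbbbabbbba  a
   15  cbbbabbbbacbb$ccca  a
   16  ccacbbbabbbbacbb$c  c
   17  cccacbbbabbbbacbb$  $

bbbcbbbcbbcbacaac$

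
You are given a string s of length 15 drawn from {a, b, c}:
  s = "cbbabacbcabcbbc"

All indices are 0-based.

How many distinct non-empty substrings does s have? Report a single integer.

100

rank→(start, suffix):
  0 → (3, 'abacbcabcbbc')
  1 → (9, 'abcbbc')
  2 → (5, 'acbcabcbbc')
  3 → (2, 'babacbcabcbbc')
  4 → (4, 'bacbcabcbbc')
  5 → (1, 'bbabacbcabcbbc')
  6 → (12, 'bbc')
  7 → (13, 'bc')
  8 → (7, 'bcabcbbc')
  9 → (10, 'bcbbc')
  10 → (14, 'c')
  11 → (8, 'cabcbbc')
  12 → (0, 'cbbabacbcabcbbc')
  13 → (11, 'cbbc')
  14 → (6, 'cbcabcbbc')

SA = [3, 9, 5, 2, 4, 1, 12, 13, 7, 10, 14, 8, 0, 11, 6]
rank  pair      lcp
   1  s[3:],s[9:]  2  'ab'
   2  s[9:],s[5:]  1  'a'
   3  s[5:],s[2:]  0  ''
   4  s[2:],s[4:]  2  'ba'
   5  s[4:],s[1:]  1  'b'
   6  s[1:],s[12:]  2  'bb'
   7  s[12:],s[13:]  1  'b'
   8  s[13:],s[7:]  2  'bc'
   9  s[7:],s[10:]  2  'bc'
  10  s[10:],s[14:]  0  ''
  11  s[14:],s[8:]  1  'c'
  12  s[8:],s[0:]  1  'c'
  13  s[0:],s[11:]  3  'cbb'
  14  s[11:],s[6:]  2  'cb'

n(n+1)/2 = 15·16/2 = 120
Σ LCP = 0 + 2 + 1 + 0 + 2 + 1 + 2 + 1 + 2 + 2 + 0 + 1 + 1 + 3 + 2 = 20
distinct = 120 − 20 = 100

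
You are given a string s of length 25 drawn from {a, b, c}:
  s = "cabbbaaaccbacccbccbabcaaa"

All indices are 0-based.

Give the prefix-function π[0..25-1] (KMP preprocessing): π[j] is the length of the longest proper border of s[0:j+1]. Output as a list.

[0, 0, 0, 0, 0, 0, 0, 0, 1, 1, 0, 0, 1, 1, 1, 0, 1, 1, 0, 0, 0, 1, 2, 0, 0]

π[0] = 0
j=1 s[j]='a': π[1]=0 (border '')
j=2 s[j]='b': π[2]=0 (border '')
j=3 s[j]='b': π[3]=0 (border '')
j=4 s[j]='b': π[4]=0 (border '')
j=5 s[j]='a': π[5]=0 (border '')
j=6 s[j]='a': π[6]=0 (border '')
j=7 s[j]='a': π[7]=0 (border '')
j=8 s[j]='c': π[8]=1 (border 'c')
j=9 s[j]='c': k: 1→0; π[9]=1 (border 'c')
j=10 s[j]='b': k: 1→0; π[10]=0 (border '')
j=11 s[j]='a': π[11]=0 (border '')
j=12 s[j]='c': π[12]=1 (border 'c')
j=13 s[j]='c': k: 1→0; π[13]=1 (border 'c')
j=14 s[j]='c': k: 1→0; π[14]=1 (border 'c')
j=15 s[j]='b': k: 1→0; π[15]=0 (border '')
j=16 s[j]='c': π[16]=1 (border 'c')
j=17 s[j]='c': k: 1→0; π[17]=1 (border 'c')
j=18 s[j]='b': k: 1→0; π[18]=0 (border '')
j=19 s[j]='a': π[19]=0 (border '')
j=20 s[j]='b': π[20]=0 (border '')
j=21 s[j]='c': π[21]=1 (border 'c')
j=22 s[j]='a': π[22]=2 (border 'ca')
j=23 s[j]='a': k: 2→0; π[23]=0 (border '')
j=24 s[j]='a': π[24]=0 (border '')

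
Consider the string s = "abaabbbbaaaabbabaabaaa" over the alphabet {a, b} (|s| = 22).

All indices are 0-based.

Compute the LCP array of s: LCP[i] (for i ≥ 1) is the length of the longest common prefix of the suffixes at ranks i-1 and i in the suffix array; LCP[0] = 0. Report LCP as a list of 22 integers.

[0, 1, 2, 3, 3, 2, 3, 4, 1, 4, 5, 2, 3, 0, 4, 3, 4, 2, 1, 3, 2, 3]

rank | idx | suffix
   0 |  21 | a
   1 |  20 | aa
   2 |  19 | aaa
   3 |   8 | aaaabbabaabaaa
   4 |   9 | aaabbabaabaaa
   5 |  16 | aabaaa
   6 |  10 | aabbabaabaaa
   7 |   2 | aabbbbaaaabbabaabaaa
   8 |  17 | abaaa
   9 |  14 | abaabaaa
  10 |   0 | abaabbbbaaaabbabaabaaa
  11 |  11 | abbabaabaaa
  12 |   3 | abbbbaaaabbabaabaaa
  13 |  18 | baaa
  14 |   7 | baaaabbabaabaaa
  15 |  15 | baabaaa
  16 |   1 | baabbbbaaaabbabaabaaa
  17 |  13 | babaabaaa
  18 |   6 | bbaaaabbabaabaaa
  19 |  12 | bbabaabaaa
  20 |   5 | bbbaaaabbabaabaaa
  21 |   4 | bbbbaaaabbabaabaaa

SA = [21, 20, 19, 8, 9, 16, 10, 2, 17, 14, 0, 11, 3, 18, 7, 15, 1, 13, 6, 12, 5, 4]
rank  pair      lcp
   1  s[21:],s[20:]  1  'a'
   2  s[20:],s[19:]  2  'aa'
   3  s[19:],s[8:]  3  'aaa'
   4  s[8:],s[9:]  3  'aaa'
   5  s[9:],s[16:]  2  'aa'
   6  s[16:],s[10:]  3  'aab'
   7  s[10:],s[2:]  4  'aabb'
   8  s[2:],s[17:]  1  'a'
   9  s[17:],s[14:]  4  'abaa'
  10  s[14:],s[0:]  5  'abaab'
  11  s[0:],s[11:]  2  'ab'
  12  s[11:],s[3:]  3  'abb'
  13  s[3:],s[18:]  0  ''
  14  s[18:],s[7:]  4  'baaa'
  15  s[7:],s[15:]  3  'baa'
  16  s[15:],s[1:]  4  'baab'
  17  s[1:],s[13:]  2  'ba'
  18  s[13:],s[6:]  1  'b'
  19  s[6:],s[12:]  3  'bba'
  20  s[12:],s[5:]  2  'bb'
  21  s[5:],s[4:]  3  'bbb'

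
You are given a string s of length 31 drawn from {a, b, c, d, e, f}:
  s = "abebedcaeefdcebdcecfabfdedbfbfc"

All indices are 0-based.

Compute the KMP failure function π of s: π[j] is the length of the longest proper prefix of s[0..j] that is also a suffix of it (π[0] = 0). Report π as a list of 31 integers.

[0, 0, 0, 0, 0, 0, 0, 1, 0, 0, 0, 0, 0, 0, 0, 0, 0, 0, 0, 0, 1, 2, 0, 0, 0, 0, 0, 0, 0, 0, 0]

π[0] = 0
j=1 s[j]='b': π[1]=0 (border '')
j=2 s[j]='e': π[2]=0 (border '')
j=3 s[j]='b': π[3]=0 (border '')
j=4 s[j]='e': π[4]=0 (border '')
j=5 s[j]='d': π[5]=0 (border '')
j=6 s[j]='c': π[6]=0 (border '')
j=7 s[j]='a': π[7]=1 (border 'a')
j=8 s[j]='e': k: 1→0; π[8]=0 (border '')
j=9 s[j]='e': π[9]=0 (border '')
j=10 s[j]='f': π[10]=0 (border '')
j=11 s[j]='d': π[11]=0 (border '')
j=12 s[j]='c': π[12]=0 (border '')
j=13 s[j]='e': π[13]=0 (border '')
j=14 s[j]='b': π[14]=0 (border '')
j=15 s[j]='d': π[15]=0 (border '')
j=16 s[j]='c': π[16]=0 (border '')
j=17 s[j]='e': π[17]=0 (border '')
j=18 s[j]='c': π[18]=0 (border '')
j=19 s[j]='f': π[19]=0 (border '')
j=20 s[j]='a': π[20]=1 (border 'a')
j=21 s[j]='b': π[21]=2 (border 'ab')
j=22 s[j]='f': k: 2→0; π[22]=0 (border '')
j=23 s[j]='d': π[23]=0 (border '')
j=24 s[j]='e': π[24]=0 (border '')
j=25 s[j]='d': π[25]=0 (border '')
j=26 s[j]='b': π[26]=0 (border '')
j=27 s[j]='f': π[27]=0 (border '')
j=28 s[j]='b': π[28]=0 (border '')
j=29 s[j]='f': π[29]=0 (border '')
j=30 s[j]='c': π[30]=0 (border '')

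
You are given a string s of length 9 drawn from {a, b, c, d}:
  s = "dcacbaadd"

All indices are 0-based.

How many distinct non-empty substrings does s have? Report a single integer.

40

sorted suffixes:
  #0 SA[0]=5  'aadd'
  #1 SA[1]=2  'acbaadd'
  #2 SA[2]=6  'add'
  #3 SA[3]=4  'baadd'
  #4 SA[4]=1  'cacbaadd'
  #5 SA[5]=3  'cbaadd'
  #6 SA[6]=8  'd'
  #7 SA[7]=0  'dcacbaadd'
  #8 SA[8]=7  'dd'

SA = [5, 2, 6, 4, 1, 3, 8, 0, 7]
rank  pair      lcp
   1  s[5:],s[2:]  1  'a'
   2  s[2:],s[6:]  1  'a'
   3  s[6:],s[4:]  0  ''
   4  s[4:],s[1:]  0  ''
   5  s[1:],s[3:]  1  'c'
   6  s[3:],s[8:]  0  ''
   7  s[8:],s[0:]  1  'd'
   8  s[0:],s[7:]  1  'd'

n(n+1)/2 = 9·10/2 = 45
Σ LCP = 0 + 1 + 1 + 0 + 0 + 1 + 0 + 1 + 1 = 5
distinct = 45 − 5 = 40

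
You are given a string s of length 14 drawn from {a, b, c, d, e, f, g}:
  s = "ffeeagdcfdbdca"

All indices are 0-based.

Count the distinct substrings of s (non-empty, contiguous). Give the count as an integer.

sorted suffixes:
  #0 SA[0]=13  'a'
  #1 SA[1]=4  'agdcfdbdca'
  #2 SA[2]=10  'bdca'
  #3 SA[3]=12  'ca'
  #4 SA[4]=7  'cfdbdca'
  #5 SA[5]=9  'dbdca'
  #6 SA[6]=11  'dca'
  #7 SA[7]=6  'dcfdbdca'
  #8 SA[8]=3  'eagdcfdbdca'
  #9 SA[9]=2  'eeagdcfdbdca'
  #10 SA[10]=8  'fdbdca'
  #11 SA[11]=1  'feeagdcfdbdca'
  #12 SA[12]=0  'ffeeagdcfdbdca'
  #13 SA[13]=5  'gdcfdbdca'

SA = [13, 4, 10, 12, 7, 9, 11, 6, 3, 2, 8, 1, 0, 5]
rank  pair      lcp
   1  s[13:],s[4:]  1  'a'
   2  s[4:],s[10:]  0  ''
   3  s[10:],s[12:]  0  ''
   4  s[12:],s[7:]  1  'c'
   5  s[7:],s[9:]  0  ''
   6  s[9:],s[11:]  1  'd'
   7  s[11:],s[6:]  2  'dc'
   8  s[6:],s[3:]  0  ''
   9  s[3:],s[2:]  1  'e'
  10  s[2:],s[8:]  0  ''
  11  s[8:],s[1:]  1  'f'
  12  s[1:],s[0:]  1  'f'
  13  s[0:],s[5:]  0  ''

n(n+1)/2 = 14·15/2 = 105
Σ LCP = 0 + 1 + 0 + 0 + 1 + 0 + 1 + 2 + 0 + 1 + 0 + 1 + 1 + 0 = 8
distinct = 105 − 8 = 97

97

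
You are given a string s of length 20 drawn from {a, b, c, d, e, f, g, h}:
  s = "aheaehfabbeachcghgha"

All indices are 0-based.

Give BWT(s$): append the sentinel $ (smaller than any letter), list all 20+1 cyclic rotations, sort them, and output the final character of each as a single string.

rank  rotation               last
    0  $aheaehfabbeachcghgha  a
    1  a$aheaehfabbeachcghgh  h
    2  abbeachcghgha$aheaehf  f
    3  achcghgha$aheaehfabbe  e
    4  aehfabbeachcghgha$ahe  e
    5  aheaehfabbeachcghgha$  $
    6  bbeachcghgha$aheaehfa  a
    7  beachcghgha$aheaehfab  b
    8  cghgha$aheaehfabbeach  h
    9  chcghgha$aheaehfabbea  a
   10  eachcghgha$aheaehfabb  b
   11  eaehfabbeachcghgha$ah  h
   12  ehfabbeachcghgha$ahea  a
   13  fabbeachcghgha$aheaeh  h
   14  gha$aheaehfabbeachcgh  h
   15  ghgha$aheaehfabbeachc  c
   16  ha$aheaehfabbeachcghg  g
   17  hcghgha$aheaehfabbeac  c
   18  heaehfabbeachcghgha$a  a
   19  hfabbeachcghgha$aheae  e
   20  hgha$aheaehfabbeachcg  g

ahfee$abhabhahhcgcaeg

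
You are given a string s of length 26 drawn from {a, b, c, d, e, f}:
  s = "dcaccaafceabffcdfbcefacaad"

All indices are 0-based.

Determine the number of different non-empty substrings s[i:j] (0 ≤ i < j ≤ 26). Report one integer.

rank→(start, suffix):
  0 → (23, 'aad')
  1 → (5, 'aafceabffcdfbcefacaad')
  2 → (10, 'abffcdfbcefacaad')
  3 → (21, 'acaad')
  4 → (2, 'accaafceabffcdfbcefacaad')
  5 → (24, 'ad')
  6 → (6, 'afceabffcdfbcefacaad')
  7 → (17, 'bcefacaad')
  8 → (11, 'bffcdfbcefacaad')
  9 → (22, 'caad')
  10 → (4, 'caafceabffcdfbcefacaad')
  11 → (1, 'caccaafceabffcdfbcefacaad')
  12 → (3, 'ccaafceabffcdfbcefacaad')
  13 → (14, 'cdfbcefacaad')
  14 → (8, 'ceabffcdfbcefacaad')
  15 → (18, 'cefacaad')
  16 → (25, 'd')
  17 → (0, 'dcaccaafceabffcdfbcefacaad')
  18 → (15, 'dfbcefacaad')
  19 → (9, 'eabffcdfbcefacaad')
  20 → (19, 'efacaad')
  21 → (20, 'facaad')
  22 → (16, 'fbcefacaad')
  23 → (13, 'fcdfbcefacaad')
  24 → (7, 'fceabffcdfbcefacaad')
  25 → (12, 'ffcdfbcefacaad')

SA = [23, 5, 10, 21, 2, 24, 6, 17, 11, 22, 4, 1, 3, 14, 8, 18, 25, 0, 15, 9, 19, 20, 16, 13, 7, 12]
[i] adj suffixes → lcp
  [1] 23/5 → 2 ('aa')
  [2] 5/10 → 1 ('a')
  [3] 10/21 → 1 ('a')
  [4] 21/2 → 2 ('ac')
  [5] 2/24 → 1 ('a')
  [6] 24/6 → 1 ('a')
  [7] 6/17 → 0 ('')
  [8] 17/11 → 1 ('b')
  [9] 11/22 → 0 ('')
  [10] 22/4 → 3 ('caa')
  [11] 4/1 → 2 ('ca')
  [12] 1/3 → 1 ('c')
  [13] 3/14 → 1 ('c')
  [14] 14/8 → 1 ('c')
  [15] 8/18 → 2 ('ce')
  [16] 18/25 → 0 ('')
  [17] 25/0 → 1 ('d')
  [18] 0/15 → 1 ('d')
  [19] 15/9 → 0 ('')
  [20] 9/19 → 1 ('e')
  [21] 19/20 → 0 ('')
  [22] 20/16 → 1 ('f')
  [23] 16/13 → 1 ('f')
  [24] 13/7 → 2 ('fc')
  [25] 7/12 → 1 ('f')

n(n+1)/2 = 26·27/2 = 351
Σ LCP = 0 + 2 + 1 + 1 + 2 + 1 + 1 + 0 + 1 + 0 + 3 + 2 + 1 + 1 + 1 + 2 + 0 + 1 + 1 + 0 + 1 + 0 + 1 + 1 + 2 + 1 = 27
distinct = 351 − 27 = 324

324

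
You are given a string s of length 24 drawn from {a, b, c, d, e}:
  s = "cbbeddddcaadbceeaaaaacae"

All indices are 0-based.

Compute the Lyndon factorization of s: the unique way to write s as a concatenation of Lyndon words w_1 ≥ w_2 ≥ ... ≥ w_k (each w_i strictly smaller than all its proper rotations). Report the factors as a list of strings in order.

emit factor 1: 'c' (i=0, period=1)
emit factor 2: 'bbeddddc' (i=1, period=8)
emit factor 3: 'aadbcee' (i=9, period=7)
emit factor 4: 'aaaaacae' (i=16, period=8)

["c", "bbeddddc", "aadbcee", "aaaaacae"]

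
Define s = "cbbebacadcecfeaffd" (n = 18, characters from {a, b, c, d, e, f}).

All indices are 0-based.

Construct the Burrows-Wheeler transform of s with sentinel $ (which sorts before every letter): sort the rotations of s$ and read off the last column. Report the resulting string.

dbceecba$defafbcfca

rank  rotation             last
    0  $cbbebacadcecfeaffd  d
    1  acadcecfeaffd$cbbeb  b
    2  adcecfeaffd$cbbebac  c
    3  affd$cbbebacadcecfe  e
    4  bacadcecfeaffd$cbbe  e
    5  bbebacadcecfeaffd$c  c
    6  bebacadcecfeaffd$cb  b
    7  cadcecfeaffd$cbbeba  a
    8  cbbebacadcecfeaffd$  $
    9  cecfeaffd$cbbebacad  d
   10  cfeaffd$cbbebacadce  e
   11  d$cbbebacadcecfeaff  f
   12  dcecfeaffd$cbbebaca  a
   13  eaffd$cbbebacadcecf  f
   14  ebacadcecfeaffd$cbb  b
   15  ecfeaffd$cbbebacadc  c
   16  fd$cbbebacadcecfeaf  f
   17  feaffd$cbbebacadcec  c
   18  ffd$cbbebacadcecfea  a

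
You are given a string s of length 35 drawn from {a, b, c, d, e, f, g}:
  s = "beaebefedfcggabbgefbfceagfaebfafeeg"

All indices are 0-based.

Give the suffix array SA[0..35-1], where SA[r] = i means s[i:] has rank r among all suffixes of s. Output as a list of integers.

rank | idx | suffix
   0 |  13 | abbgefbfceagfaebfafeeg
   1 |   2 | aebefedfcggabbgefbfceagfaebfafeeg
   2 |  26 | aebfafeeg
   3 |  30 | afeeg
   4 |  23 | agfaebfafeeg
   5 |  14 | bbgefbfceagfaebfafeeg
   6 |   0 | beaebefedfcggabbgefbfceagfaebfafeeg
   7 |   4 | befedfcggabbgefbfceagfaebfafeeg
   8 |  28 | bfafeeg
   9 |  19 | bfceagfaebfafeeg
  10 |  15 | bgefbfceagfaebfafeeg
  11 |  21 | ceagfaebfafeeg
  12 |  10 | cggabbgefbfceagfaebfafeeg
  13 |   8 | dfcggabbgefbfceagfaebfafeeg
  14 |   1 | eaebefedfcggabbgefbfceagfaebfafeeg
  15 |  22 | eagfaebfafeeg
  16 |   3 | ebefedfcggabbgefbfceagfaebfafeeg
  17 |  27 | ebfafeeg
  18 |   7 | edfcggabbgefbfceagfaebfafeeg
  19 |  32 | eeg
  20 |  17 | efbfceagfaebfafeeg
  21 |   5 | efedfcggabbgefbfceagfaebfafeeg
  22 |  33 | eg
  23 |  25 | faebfafeeg
  24 |  29 | fafeeg
  25 |  18 | fbfceagfaebfafeeg
  26 |  20 | fceagfaebfafeeg
  27 |   9 | fcggabbgefbfceagfaebfafeeg
  28 |   6 | fedfcggabbgefbfceagfaebfafeeg
  29 |  31 | feeg
  30 |  34 | g
  31 |  12 | gabbgefbfceagfaebfafeeg
  32 |  16 | gefbfceagfaebfafeeg
  33 |  24 | gfaebfafeeg
  34 |  11 | ggabbgefbfceagfaebfafeeg

[13, 2, 26, 30, 23, 14, 0, 4, 28, 19, 15, 21, 10, 8, 1, 22, 3, 27, 7, 32, 17, 5, 33, 25, 29, 18, 20, 9, 6, 31, 34, 12, 16, 24, 11]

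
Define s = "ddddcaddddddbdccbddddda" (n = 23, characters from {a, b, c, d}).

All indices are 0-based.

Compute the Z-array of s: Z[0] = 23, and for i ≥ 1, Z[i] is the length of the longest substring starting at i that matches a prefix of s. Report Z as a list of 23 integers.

[23, 3, 2, 1, 0, 0, 4, 4, 4, 3, 2, 1, 0, 1, 0, 0, 0, 4, 4, 3, 2, 1, 0]

Z[0]=23
i=1: fresh scan; Z[1]=3 scan→box=[1,4)
i=2: min(r-i=2, Z[1]=3)=2; Z[2]=2
i=3: min(r-i=1, Z[2]=2)=1; Z[3]=1
i=4: fresh scan; Z[4]=0
i=5: fresh scan; Z[5]=0
i=6: fresh scan; Z[6]=4 scan→box=[6,10)
i=7: min(r-i=3, Z[1]=3)=3; Z[7]=4 scan→box=[7,11)
i=8: min(r-i=3, Z[1]=3)=3; Z[8]=4 scan→box=[8,12)
i=9: min(r-i=3, Z[1]=3)=3; Z[9]=3
i=10: min(r-i=2, Z[2]=2)=2; Z[10]=2
i=11: min(r-i=1, Z[3]=1)=1; Z[11]=1
i=12: fresh scan; Z[12]=0
i=13: fresh scan; Z[13]=1 scan→box=[13,14)
i=14: fresh scan; Z[14]=0
i=15: fresh scan; Z[15]=0
i=16: fresh scan; Z[16]=0
i=17: fresh scan; Z[17]=4 scan→box=[17,21)
i=18: min(r-i=3, Z[1]=3)=3; Z[18]=4 scan→box=[18,22)
i=19: min(r-i=3, Z[1]=3)=3; Z[19]=3
i=20: min(r-i=2, Z[2]=2)=2; Z[20]=2
i=21: min(r-i=1, Z[3]=1)=1; Z[21]=1
i=22: fresh scan; Z[22]=0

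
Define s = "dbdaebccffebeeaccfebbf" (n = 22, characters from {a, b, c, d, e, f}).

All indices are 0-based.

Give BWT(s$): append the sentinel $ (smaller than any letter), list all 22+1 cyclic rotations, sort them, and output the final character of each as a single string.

rank  rotation                 last
    0  $dbdaebccffebeeaccfebbf  f
    1  accfebbf$dbdaebccffebee  e
    2  aebccffebeeaccfebbf$dbd  d
    3  bbf$dbdaebccffebeeaccfe  e
    4  bccffebeeaccfebbf$dbdae  e
    5  bdaebccffebeeaccfebbf$d  d
    6  beeaccfebbf$dbdaebccffe  e
    7  bf$dbdaebccffebeeaccfeb  b
    8  ccfebbf$dbdaebccffebeea  a
    9  ccffebeeaccfebbf$dbdaeb  b
   10  cfebbf$dbdaebccffebeeac  c
   11  cffebeeaccfebbf$dbdaebc  c
   12  daebccffebeeaccfebbf$db  b
   13  dbdaebccffebeeaccfebbf$  $
   14  eaccfebbf$dbdaebccffebe  e
   15  ebbf$dbdaebccffebeeaccf  f
   16  ebccffebeeaccfebbf$dbda  a
   17  ebeeaccfebbf$dbdaebccff  f
   18  eeaccfebbf$dbdaebccffeb  b
   19  f$dbdaebccffebeeaccfebb  b
   20  febbf$dbdaebccffebeeacc  c
   21  febeeaccfebbf$dbdaebccf  f
   22  ffebeeaccfebbf$dbdaebcc  c

fedeedebabccb$efafbbcfc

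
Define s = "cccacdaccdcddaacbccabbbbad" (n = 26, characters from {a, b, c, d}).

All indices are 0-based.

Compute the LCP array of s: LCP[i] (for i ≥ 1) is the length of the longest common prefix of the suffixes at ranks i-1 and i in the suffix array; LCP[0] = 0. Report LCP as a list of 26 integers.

[0, 1, 1, 2, 2, 1, 0, 1, 2, 3, 1, 0, 2, 1, 1, 3, 2, 2, 1, 2, 2, 0, 1, 2, 1, 1]

rank→(start, suffix):
  0 → (13, 'aacbccabbbbad')
  1 → (19, 'abbbbad')
  2 → (14, 'acbccabbbbad')
  3 → (6, 'accdcddaacbccabbbbad')
  4 → (3, 'acdaccdcddaacbccabbbbad')
  5 → (24, 'ad')
  6 → (23, 'bad')
  7 → (22, 'bbad')
  8 → (21, 'bbbad')
  9 → (20, 'bbbbad')
  10 → (16, 'bccabbbbad')
  11 → (18, 'cabbbbad')
  12 → (2, 'cacdaccdcddaacbccabbbbad')
  13 → (15, 'cbccabbbbad')
  14 → (17, 'ccabbbbad')
  15 → (1, 'ccacdaccdcddaacbccabbbbad')
  16 → (0, 'cccacdaccdcddaacbccabbbbad')
  17 → (7, 'ccdcddaacbccabbbbad')
  18 → (4, 'cdaccdcddaacbccabbbbad')
  19 → (8, 'cdcddaacbccabbbbad')
  20 → (10, 'cddaacbccabbbbad')
  21 → (25, 'd')
  22 → (12, 'daacbccabbbbad')
  23 → (5, 'daccdcddaacbccabbbbad')
  24 → (9, 'dcddaacbccabbbbad')
  25 → (11, 'ddaacbccabbbbad')

SA = [13, 19, 14, 6, 3, 24, 23, 22, 21, 20, 16, 18, 2, 15, 17, 1, 0, 7, 4, 8, 10, 25, 12, 5, 9, 11]
rank  pair      lcp
   1  s[13:],s[19:]  1  'a'
   2  s[19:],s[14:]  1  'a'
   3  s[14:],s[6:]  2  'ac'
   4  s[6:],s[3:]  2  'ac'
   5  s[3:],s[24:]  1  'a'
   6  s[24:],s[23:]  0  ''
   7  s[23:],s[22:]  1  'b'
   8  s[22:],s[21:]  2  'bb'
   9  s[21:],s[20:]  3  'bbb'
  10  s[20:],s[16:]  1  'b'
  11  s[16:],s[18:]  0  ''
  12  s[18:],s[2:]  2  'ca'
  13  s[2:],s[15:]  1  'c'
  14  s[15:],s[17:]  1  'c'
  15  s[17:],s[1:]  3  'cca'
  16  s[1:],s[0:]  2  'cc'
  17  s[0:],s[7:]  2  'cc'
  18  s[7:],s[4:]  1  'c'
  19  s[4:],s[8:]  2  'cd'
  20  s[8:],s[10:]  2  'cd'
  21  s[10:],s[25:]  0  ''
  22  s[25:],s[12:]  1  'd'
  23  s[12:],s[5:]  2  'da'
  24  s[5:],s[9:]  1  'd'
  25  s[9:],s[11:]  1  'd'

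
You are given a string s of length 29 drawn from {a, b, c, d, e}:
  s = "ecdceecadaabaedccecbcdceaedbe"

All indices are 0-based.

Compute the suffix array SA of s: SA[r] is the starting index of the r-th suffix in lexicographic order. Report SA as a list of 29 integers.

sorted suffixes:
  #0 SA[0]=9  'aabaedccecbcdceaedbe'
  #1 SA[1]=10  'abaedccecbcdceaedbe'
  #2 SA[2]=7  'adaabaedccecbcdceaedbe'
  #3 SA[3]=24  'aedbe'
  #4 SA[4]=12  'aedccecbcdceaedbe'
  #5 SA[5]=11  'baedccecbcdceaedbe'
  #6 SA[6]=19  'bcdceaedbe'
  #7 SA[7]=27  'be'
  #8 SA[8]=6  'cadaabaedccecbcdceaedbe'
  #9 SA[9]=18  'cbcdceaedbe'
  #10 SA[10]=15  'ccecbcdceaedbe'
  #11 SA[11]=20  'cdceaedbe'
  #12 SA[12]=1  'cdceecadaabaedccecbcdceaedbe'
  #13 SA[13]=22  'ceaedbe'
  #14 SA[14]=16  'cecbcdceaedbe'
  #15 SA[15]=3  'ceecadaabaedccecbcdceaedbe'
  #16 SA[16]=8  'daabaedccecbcdceaedbe'
  #17 SA[17]=26  'dbe'
  #18 SA[18]=14  'dccecbcdceaedbe'
  #19 SA[19]=21  'dceaedbe'
  #20 SA[20]=2  'dceecadaabaedccecbcdceaedbe'
  #21 SA[21]=28  'e'
  #22 SA[22]=23  'eaedbe'
  #23 SA[23]=5  'ecadaabaedccecbcdceaedbe'
  #24 SA[24]=17  'ecbcdceaedbe'
  #25 SA[25]=0  'ecdceecadaabaedccecbcdceaedbe'
  #26 SA[26]=25  'edbe'
  #27 SA[27]=13  'edccecbcdceaedbe'
  #28 SA[28]=4  'eecadaabaedccecbcdceaedbe'

[9, 10, 7, 24, 12, 11, 19, 27, 6, 18, 15, 20, 1, 22, 16, 3, 8, 26, 14, 21, 2, 28, 23, 5, 17, 0, 25, 13, 4]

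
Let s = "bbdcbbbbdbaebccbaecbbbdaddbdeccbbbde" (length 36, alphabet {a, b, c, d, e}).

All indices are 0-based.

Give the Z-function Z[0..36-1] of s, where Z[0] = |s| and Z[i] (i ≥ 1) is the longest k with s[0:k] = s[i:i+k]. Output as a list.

Z[0]=36
i=1: i≥r, start 0; Z[1]=1 grow→box=[1,2)
i=2: i≥r, start 0; Z[2]=0
i=3: i≥r, start 0; Z[3]=0
i=4: i≥r, start 0; Z[4]=2 grow→box=[4,6)
i=5: min(r-i=1, Z[1]=1)=1; Z[5]=2 grow→box=[5,7)
i=6: min(r-i=1, Z[1]=1)=1; Z[6]=3 grow→box=[6,9)
i=7: min(r-i=2, Z[1]=1)=1; Z[7]=1
i=8: min(r-i=1, Z[2]=0)=0; Z[8]=0
i=9: i≥r, start 0; Z[9]=1 grow→box=[9,10)
i=10: i≥r, start 0; Z[10]=0
i=11: i≥r, start 0; Z[11]=0
i=12: i≥r, start 0; Z[12]=1 grow→box=[12,13)
i=13: i≥r, start 0; Z[13]=0
i=14: i≥r, start 0; Z[14]=0
i=15: i≥r, start 0; Z[15]=1 grow→box=[15,16)
i=16: i≥r, start 0; Z[16]=0
i=17: i≥r, start 0; Z[17]=0
i=18: i≥r, start 0; Z[18]=0
i=19: i≥r, start 0; Z[19]=2 grow→box=[19,21)
i=20: min(r-i=1, Z[1]=1)=1; Z[20]=3 grow→box=[20,23)
i=21: min(r-i=2, Z[1]=1)=1; Z[21]=1
i=22: min(r-i=1, Z[2]=0)=0; Z[22]=0
i=23: i≥r, start 0; Z[23]=0
i=24: i≥r, start 0; Z[24]=0
i=25: i≥r, start 0; Z[25]=0
i=26: i≥r, start 0; Z[26]=1 grow→box=[26,27)
i=27: i≥r, start 0; Z[27]=0
i=28: i≥r, start 0; Z[28]=0
i=29: i≥r, start 0; Z[29]=0
i=30: i≥r, start 0; Z[30]=0
i=31: i≥r, start 0; Z[31]=2 grow→box=[31,33)
i=32: min(r-i=1, Z[1]=1)=1; Z[32]=3 grow→box=[32,35)
i=33: min(r-i=2, Z[1]=1)=1; Z[33]=1
i=34: min(r-i=1, Z[2]=0)=0; Z[34]=0
i=35: i≥r, start 0; Z[35]=0

[36, 1, 0, 0, 2, 2, 3, 1, 0, 1, 0, 0, 1, 0, 0, 1, 0, 0, 0, 2, 3, 1, 0, 0, 0, 0, 1, 0, 0, 0, 0, 2, 3, 1, 0, 0]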